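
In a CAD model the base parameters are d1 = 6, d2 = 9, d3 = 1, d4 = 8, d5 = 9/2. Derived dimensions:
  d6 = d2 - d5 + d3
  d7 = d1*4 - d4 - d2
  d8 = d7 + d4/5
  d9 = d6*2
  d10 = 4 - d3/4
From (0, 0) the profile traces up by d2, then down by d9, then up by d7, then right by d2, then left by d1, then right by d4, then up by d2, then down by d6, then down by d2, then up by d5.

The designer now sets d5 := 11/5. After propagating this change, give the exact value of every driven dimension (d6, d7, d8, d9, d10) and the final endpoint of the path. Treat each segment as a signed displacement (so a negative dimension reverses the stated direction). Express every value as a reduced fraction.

Apply edit: d5 := 11/5
  d6 = d2 - d5 + d3 = 39/5
  d7 = d1*4 - d4 - d2 = 7
  d8 = d7 + d4/5 = 43/5
  d9 = d6*2 = 78/5
  d10 = 4 - d3/4 = 15/4
Walk from origin (0, 0):
  seg 1: up by d2 = 9 → (0, 9)
  seg 2: down by d9 = 78/5 → (0, -33/5)
  seg 3: up by d7 = 7 → (0, 2/5)
  seg 4: right by d2 = 9 → (9, 2/5)
  seg 5: left by d1 = 6 → (3, 2/5)
  seg 6: right by d4 = 8 → (11, 2/5)
  seg 7: up by d2 = 9 → (11, 47/5)
  seg 8: down by d6 = 39/5 → (11, 8/5)
  seg 9: down by d2 = 9 → (11, -37/5)
  seg 10: up by d5 = 11/5 → (11, -26/5)

d6 = 39/5
d7 = 7
d8 = 43/5
d9 = 78/5
d10 = 15/4
endpoint = (11, -26/5)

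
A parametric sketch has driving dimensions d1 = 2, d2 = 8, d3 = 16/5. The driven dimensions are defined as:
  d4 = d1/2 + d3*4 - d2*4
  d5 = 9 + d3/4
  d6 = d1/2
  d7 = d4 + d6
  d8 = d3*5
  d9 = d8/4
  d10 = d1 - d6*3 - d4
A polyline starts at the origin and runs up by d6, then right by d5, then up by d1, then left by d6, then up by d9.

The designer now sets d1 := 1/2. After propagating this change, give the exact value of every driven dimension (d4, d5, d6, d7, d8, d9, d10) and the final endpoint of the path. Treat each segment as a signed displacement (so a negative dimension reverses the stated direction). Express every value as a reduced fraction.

d4 = -379/20
d5 = 49/5
d6 = 1/4
d7 = -187/10
d8 = 16
d9 = 4
d10 = 187/10
endpoint = (191/20, 19/4)

Apply edit: d1 := 1/2
  d4 = d1/2 + d3*4 - d2*4 = -379/20
  d5 = 9 + d3/4 = 49/5
  d6 = d1/2 = 1/4
  d7 = d4 + d6 = -187/10
  d8 = d3*5 = 16
  d9 = d8/4 = 4
  d10 = d1 - d6*3 - d4 = 187/10
Walk from origin (0, 0):
  seg 1: up by d6 = 1/4 → (0, 1/4)
  seg 2: right by d5 = 49/5 → (49/5, 1/4)
  seg 3: up by d1 = 1/2 → (49/5, 3/4)
  seg 4: left by d6 = 1/4 → (191/20, 3/4)
  seg 5: up by d9 = 4 → (191/20, 19/4)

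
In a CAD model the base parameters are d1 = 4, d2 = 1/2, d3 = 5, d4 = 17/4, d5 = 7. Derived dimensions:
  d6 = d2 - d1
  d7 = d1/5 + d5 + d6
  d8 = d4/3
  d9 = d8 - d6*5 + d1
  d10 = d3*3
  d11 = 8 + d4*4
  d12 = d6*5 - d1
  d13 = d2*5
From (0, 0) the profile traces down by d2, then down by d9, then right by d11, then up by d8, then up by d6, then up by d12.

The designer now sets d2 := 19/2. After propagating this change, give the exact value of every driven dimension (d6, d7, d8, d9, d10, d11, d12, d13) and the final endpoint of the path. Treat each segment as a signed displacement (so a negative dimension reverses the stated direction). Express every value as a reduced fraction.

Apply edit: d2 := 19/2
  d6 = d2 - d1 = 11/2
  d7 = d1/5 + d5 + d6 = 133/10
  d8 = d4/3 = 17/12
  d9 = d8 - d6*5 + d1 = -265/12
  d10 = d3*3 = 15
  d11 = 8 + d4*4 = 25
  d12 = d6*5 - d1 = 47/2
  d13 = d2*5 = 95/2
Walk from origin (0, 0):
  seg 1: down by d2 = 19/2 → (0, -19/2)
  seg 2: down by d9 = -265/12 → (0, 151/12)
  seg 3: right by d11 = 25 → (25, 151/12)
  seg 4: up by d8 = 17/12 → (25, 14)
  seg 5: up by d6 = 11/2 → (25, 39/2)
  seg 6: up by d12 = 47/2 → (25, 43)

d6 = 11/2
d7 = 133/10
d8 = 17/12
d9 = -265/12
d10 = 15
d11 = 25
d12 = 47/2
d13 = 95/2
endpoint = (25, 43)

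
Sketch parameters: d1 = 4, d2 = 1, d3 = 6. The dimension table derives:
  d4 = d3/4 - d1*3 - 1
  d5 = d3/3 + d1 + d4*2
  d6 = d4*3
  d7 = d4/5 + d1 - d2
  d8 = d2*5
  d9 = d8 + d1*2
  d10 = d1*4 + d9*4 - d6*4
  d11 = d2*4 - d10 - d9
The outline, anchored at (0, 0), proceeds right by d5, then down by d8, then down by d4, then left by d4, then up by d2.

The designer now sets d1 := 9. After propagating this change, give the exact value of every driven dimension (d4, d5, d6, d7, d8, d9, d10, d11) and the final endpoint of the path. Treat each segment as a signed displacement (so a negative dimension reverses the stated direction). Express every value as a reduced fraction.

Apply edit: d1 := 9
  d4 = d3/4 - d1*3 - 1 = -53/2
  d5 = d3/3 + d1 + d4*2 = -42
  d6 = d4*3 = -159/2
  d7 = d4/5 + d1 - d2 = 27/10
  d8 = d2*5 = 5
  d9 = d8 + d1*2 = 23
  d10 = d1*4 + d9*4 - d6*4 = 446
  d11 = d2*4 - d10 - d9 = -465
Walk from origin (0, 0):
  seg 1: right by d5 = -42 → (-42, 0)
  seg 2: down by d8 = 5 → (-42, -5)
  seg 3: down by d4 = -53/2 → (-42, 43/2)
  seg 4: left by d4 = -53/2 → (-31/2, 43/2)
  seg 5: up by d2 = 1 → (-31/2, 45/2)

d4 = -53/2
d5 = -42
d6 = -159/2
d7 = 27/10
d8 = 5
d9 = 23
d10 = 446
d11 = -465
endpoint = (-31/2, 45/2)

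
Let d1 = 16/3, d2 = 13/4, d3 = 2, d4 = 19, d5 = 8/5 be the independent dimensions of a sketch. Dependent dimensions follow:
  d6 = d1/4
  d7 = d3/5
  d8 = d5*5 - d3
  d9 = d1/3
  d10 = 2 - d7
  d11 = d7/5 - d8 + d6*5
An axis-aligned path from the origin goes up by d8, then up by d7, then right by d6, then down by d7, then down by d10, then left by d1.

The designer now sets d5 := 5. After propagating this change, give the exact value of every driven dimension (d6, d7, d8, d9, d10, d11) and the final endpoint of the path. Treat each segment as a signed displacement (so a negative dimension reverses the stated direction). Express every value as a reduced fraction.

d6 = 4/3
d7 = 2/5
d8 = 23
d9 = 16/9
d10 = 8/5
d11 = -1219/75
endpoint = (-4, 107/5)

Apply edit: d5 := 5
  d6 = d1/4 = 4/3
  d7 = d3/5 = 2/5
  d8 = d5*5 - d3 = 23
  d9 = d1/3 = 16/9
  d10 = 2 - d7 = 8/5
  d11 = d7/5 - d8 + d6*5 = -1219/75
Walk from origin (0, 0):
  seg 1: up by d8 = 23 → (0, 23)
  seg 2: up by d7 = 2/5 → (0, 117/5)
  seg 3: right by d6 = 4/3 → (4/3, 117/5)
  seg 4: down by d7 = 2/5 → (4/3, 23)
  seg 5: down by d10 = 8/5 → (4/3, 107/5)
  seg 6: left by d1 = 16/3 → (-4, 107/5)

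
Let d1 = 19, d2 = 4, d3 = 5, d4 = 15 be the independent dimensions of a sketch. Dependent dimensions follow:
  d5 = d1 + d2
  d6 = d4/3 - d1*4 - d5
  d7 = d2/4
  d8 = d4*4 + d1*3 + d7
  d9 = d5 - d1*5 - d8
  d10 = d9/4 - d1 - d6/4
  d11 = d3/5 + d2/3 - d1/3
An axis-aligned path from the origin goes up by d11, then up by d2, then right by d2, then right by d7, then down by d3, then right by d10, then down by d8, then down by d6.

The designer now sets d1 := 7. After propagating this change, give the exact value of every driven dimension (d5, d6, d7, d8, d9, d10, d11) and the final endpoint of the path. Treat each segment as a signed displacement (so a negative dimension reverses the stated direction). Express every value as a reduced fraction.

Apply edit: d1 := 7
  d5 = d1 + d2 = 11
  d6 = d4/3 - d1*4 - d5 = -34
  d7 = d2/4 = 1
  d8 = d4*4 + d1*3 + d7 = 82
  d9 = d5 - d1*5 - d8 = -106
  d10 = d9/4 - d1 - d6/4 = -25
  d11 = d3/5 + d2/3 - d1/3 = 0
Walk from origin (0, 0):
  seg 1: up by d11 = 0 → (0, 0)
  seg 2: up by d2 = 4 → (0, 4)
  seg 3: right by d2 = 4 → (4, 4)
  seg 4: right by d7 = 1 → (5, 4)
  seg 5: down by d3 = 5 → (5, -1)
  seg 6: right by d10 = -25 → (-20, -1)
  seg 7: down by d8 = 82 → (-20, -83)
  seg 8: down by d6 = -34 → (-20, -49)

d5 = 11
d6 = -34
d7 = 1
d8 = 82
d9 = -106
d10 = -25
d11 = 0
endpoint = (-20, -49)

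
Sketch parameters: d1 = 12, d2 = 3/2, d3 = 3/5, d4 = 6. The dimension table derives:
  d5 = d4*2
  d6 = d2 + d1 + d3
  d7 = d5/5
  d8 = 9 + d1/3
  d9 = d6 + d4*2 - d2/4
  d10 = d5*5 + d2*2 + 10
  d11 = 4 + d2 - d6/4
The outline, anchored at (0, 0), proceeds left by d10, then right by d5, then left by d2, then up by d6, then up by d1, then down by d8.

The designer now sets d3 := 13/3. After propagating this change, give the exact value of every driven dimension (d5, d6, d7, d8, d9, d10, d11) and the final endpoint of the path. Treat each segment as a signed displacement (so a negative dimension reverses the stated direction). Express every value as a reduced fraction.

Apply edit: d3 := 13/3
  d5 = d4*2 = 12
  d6 = d2 + d1 + d3 = 107/6
  d7 = d5/5 = 12/5
  d8 = 9 + d1/3 = 13
  d9 = d6 + d4*2 - d2/4 = 707/24
  d10 = d5*5 + d2*2 + 10 = 73
  d11 = 4 + d2 - d6/4 = 25/24
Walk from origin (0, 0):
  seg 1: left by d10 = 73 → (-73, 0)
  seg 2: right by d5 = 12 → (-61, 0)
  seg 3: left by d2 = 3/2 → (-125/2, 0)
  seg 4: up by d6 = 107/6 → (-125/2, 107/6)
  seg 5: up by d1 = 12 → (-125/2, 179/6)
  seg 6: down by d8 = 13 → (-125/2, 101/6)

d5 = 12
d6 = 107/6
d7 = 12/5
d8 = 13
d9 = 707/24
d10 = 73
d11 = 25/24
endpoint = (-125/2, 101/6)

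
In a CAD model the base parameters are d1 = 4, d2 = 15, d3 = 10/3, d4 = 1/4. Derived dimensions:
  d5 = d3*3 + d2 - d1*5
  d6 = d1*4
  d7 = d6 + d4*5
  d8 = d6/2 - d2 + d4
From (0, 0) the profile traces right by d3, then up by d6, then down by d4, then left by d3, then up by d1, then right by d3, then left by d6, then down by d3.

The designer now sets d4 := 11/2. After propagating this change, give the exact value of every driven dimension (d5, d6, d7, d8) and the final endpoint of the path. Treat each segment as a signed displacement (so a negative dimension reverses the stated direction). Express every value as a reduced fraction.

Apply edit: d4 := 11/2
  d5 = d3*3 + d2 - d1*5 = 5
  d6 = d1*4 = 16
  d7 = d6 + d4*5 = 87/2
  d8 = d6/2 - d2 + d4 = -3/2
Walk from origin (0, 0):
  seg 1: right by d3 = 10/3 → (10/3, 0)
  seg 2: up by d6 = 16 → (10/3, 16)
  seg 3: down by d4 = 11/2 → (10/3, 21/2)
  seg 4: left by d3 = 10/3 → (0, 21/2)
  seg 5: up by d1 = 4 → (0, 29/2)
  seg 6: right by d3 = 10/3 → (10/3, 29/2)
  seg 7: left by d6 = 16 → (-38/3, 29/2)
  seg 8: down by d3 = 10/3 → (-38/3, 67/6)

d5 = 5
d6 = 16
d7 = 87/2
d8 = -3/2
endpoint = (-38/3, 67/6)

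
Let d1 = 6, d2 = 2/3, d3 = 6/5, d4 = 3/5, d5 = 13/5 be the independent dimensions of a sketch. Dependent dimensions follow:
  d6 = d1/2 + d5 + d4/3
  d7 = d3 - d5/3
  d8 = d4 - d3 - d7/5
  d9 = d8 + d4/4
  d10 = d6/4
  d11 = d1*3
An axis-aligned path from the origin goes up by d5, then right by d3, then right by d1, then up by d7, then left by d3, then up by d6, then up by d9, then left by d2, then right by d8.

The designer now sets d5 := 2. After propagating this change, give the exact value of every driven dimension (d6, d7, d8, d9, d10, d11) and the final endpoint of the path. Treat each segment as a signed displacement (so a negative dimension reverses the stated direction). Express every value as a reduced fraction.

Apply edit: d5 := 2
  d6 = d1/2 + d5 + d4/3 = 26/5
  d7 = d3 - d5/3 = 8/15
  d8 = d4 - d3 - d7/5 = -53/75
  d9 = d8 + d4/4 = -167/300
  d10 = d6/4 = 13/10
  d11 = d1*3 = 18
Walk from origin (0, 0):
  seg 1: up by d5 = 2 → (0, 2)
  seg 2: right by d3 = 6/5 → (6/5, 2)
  seg 3: right by d1 = 6 → (36/5, 2)
  seg 4: up by d7 = 8/15 → (36/5, 38/15)
  seg 5: left by d3 = 6/5 → (6, 38/15)
  seg 6: up by d6 = 26/5 → (6, 116/15)
  seg 7: up by d9 = -167/300 → (6, 2153/300)
  seg 8: left by d2 = 2/3 → (16/3, 2153/300)
  seg 9: right by d8 = -53/75 → (347/75, 2153/300)

d6 = 26/5
d7 = 8/15
d8 = -53/75
d9 = -167/300
d10 = 13/10
d11 = 18
endpoint = (347/75, 2153/300)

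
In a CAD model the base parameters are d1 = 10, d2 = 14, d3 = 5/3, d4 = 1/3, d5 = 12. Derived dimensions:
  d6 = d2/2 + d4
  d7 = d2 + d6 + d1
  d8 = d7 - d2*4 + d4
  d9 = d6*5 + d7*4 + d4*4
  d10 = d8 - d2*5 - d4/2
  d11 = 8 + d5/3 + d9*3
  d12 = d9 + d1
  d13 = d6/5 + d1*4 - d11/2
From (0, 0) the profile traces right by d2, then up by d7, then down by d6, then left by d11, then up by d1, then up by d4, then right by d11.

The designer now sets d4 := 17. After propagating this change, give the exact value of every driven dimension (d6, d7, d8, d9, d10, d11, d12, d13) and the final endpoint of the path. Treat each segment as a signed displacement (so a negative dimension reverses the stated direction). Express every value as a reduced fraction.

d6 = 24
d7 = 48
d8 = 9
d9 = 380
d10 = -139/2
d11 = 1152
d12 = 390
d13 = -2656/5
endpoint = (14, 51)

Apply edit: d4 := 17
  d6 = d2/2 + d4 = 24
  d7 = d2 + d6 + d1 = 48
  d8 = d7 - d2*4 + d4 = 9
  d9 = d6*5 + d7*4 + d4*4 = 380
  d10 = d8 - d2*5 - d4/2 = -139/2
  d11 = 8 + d5/3 + d9*3 = 1152
  d12 = d9 + d1 = 390
  d13 = d6/5 + d1*4 - d11/2 = -2656/5
Walk from origin (0, 0):
  seg 1: right by d2 = 14 → (14, 0)
  seg 2: up by d7 = 48 → (14, 48)
  seg 3: down by d6 = 24 → (14, 24)
  seg 4: left by d11 = 1152 → (-1138, 24)
  seg 5: up by d1 = 10 → (-1138, 34)
  seg 6: up by d4 = 17 → (-1138, 51)
  seg 7: right by d11 = 1152 → (14, 51)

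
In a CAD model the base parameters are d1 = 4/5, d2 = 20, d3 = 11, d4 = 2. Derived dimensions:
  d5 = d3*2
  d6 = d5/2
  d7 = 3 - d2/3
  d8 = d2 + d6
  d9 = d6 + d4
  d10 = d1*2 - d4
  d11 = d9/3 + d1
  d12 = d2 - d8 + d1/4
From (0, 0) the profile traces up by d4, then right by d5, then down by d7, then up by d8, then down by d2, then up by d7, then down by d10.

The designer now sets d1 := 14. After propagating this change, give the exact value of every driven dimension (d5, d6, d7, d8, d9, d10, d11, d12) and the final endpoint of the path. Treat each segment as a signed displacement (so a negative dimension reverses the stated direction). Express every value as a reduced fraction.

Apply edit: d1 := 14
  d5 = d3*2 = 22
  d6 = d5/2 = 11
  d7 = 3 - d2/3 = -11/3
  d8 = d2 + d6 = 31
  d9 = d6 + d4 = 13
  d10 = d1*2 - d4 = 26
  d11 = d9/3 + d1 = 55/3
  d12 = d2 - d8 + d1/4 = -15/2
Walk from origin (0, 0):
  seg 1: up by d4 = 2 → (0, 2)
  seg 2: right by d5 = 22 → (22, 2)
  seg 3: down by d7 = -11/3 → (22, 17/3)
  seg 4: up by d8 = 31 → (22, 110/3)
  seg 5: down by d2 = 20 → (22, 50/3)
  seg 6: up by d7 = -11/3 → (22, 13)
  seg 7: down by d10 = 26 → (22, -13)

d5 = 22
d6 = 11
d7 = -11/3
d8 = 31
d9 = 13
d10 = 26
d11 = 55/3
d12 = -15/2
endpoint = (22, -13)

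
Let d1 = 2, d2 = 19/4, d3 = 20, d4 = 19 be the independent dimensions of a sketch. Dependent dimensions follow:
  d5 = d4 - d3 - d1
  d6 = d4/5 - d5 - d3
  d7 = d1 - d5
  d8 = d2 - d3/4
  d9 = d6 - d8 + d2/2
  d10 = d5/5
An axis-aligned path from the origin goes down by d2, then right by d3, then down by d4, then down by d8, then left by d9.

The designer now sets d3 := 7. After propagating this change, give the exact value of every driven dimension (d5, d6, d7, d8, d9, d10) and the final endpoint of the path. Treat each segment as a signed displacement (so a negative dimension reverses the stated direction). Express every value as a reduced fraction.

Apply edit: d3 := 7
  d5 = d4 - d3 - d1 = 10
  d6 = d4/5 - d5 - d3 = -66/5
  d7 = d1 - d5 = -8
  d8 = d2 - d3/4 = 3
  d9 = d6 - d8 + d2/2 = -553/40
  d10 = d5/5 = 2
Walk from origin (0, 0):
  seg 1: down by d2 = 19/4 → (0, -19/4)
  seg 2: right by d3 = 7 → (7, -19/4)
  seg 3: down by d4 = 19 → (7, -95/4)
  seg 4: down by d8 = 3 → (7, -107/4)
  seg 5: left by d9 = -553/40 → (833/40, -107/4)

d5 = 10
d6 = -66/5
d7 = -8
d8 = 3
d9 = -553/40
d10 = 2
endpoint = (833/40, -107/4)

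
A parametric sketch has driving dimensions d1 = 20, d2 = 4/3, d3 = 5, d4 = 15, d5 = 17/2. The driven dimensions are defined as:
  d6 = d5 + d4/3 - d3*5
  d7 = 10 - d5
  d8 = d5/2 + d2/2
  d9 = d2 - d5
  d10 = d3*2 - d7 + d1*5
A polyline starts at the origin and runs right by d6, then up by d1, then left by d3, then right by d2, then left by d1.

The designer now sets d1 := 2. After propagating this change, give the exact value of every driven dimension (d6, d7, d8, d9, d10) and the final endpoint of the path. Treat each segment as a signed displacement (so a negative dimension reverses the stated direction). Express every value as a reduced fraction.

Apply edit: d1 := 2
  d6 = d5 + d4/3 - d3*5 = -23/2
  d7 = 10 - d5 = 3/2
  d8 = d5/2 + d2/2 = 59/12
  d9 = d2 - d5 = -43/6
  d10 = d3*2 - d7 + d1*5 = 37/2
Walk from origin (0, 0):
  seg 1: right by d6 = -23/2 → (-23/2, 0)
  seg 2: up by d1 = 2 → (-23/2, 2)
  seg 3: left by d3 = 5 → (-33/2, 2)
  seg 4: right by d2 = 4/3 → (-91/6, 2)
  seg 5: left by d1 = 2 → (-103/6, 2)

d6 = -23/2
d7 = 3/2
d8 = 59/12
d9 = -43/6
d10 = 37/2
endpoint = (-103/6, 2)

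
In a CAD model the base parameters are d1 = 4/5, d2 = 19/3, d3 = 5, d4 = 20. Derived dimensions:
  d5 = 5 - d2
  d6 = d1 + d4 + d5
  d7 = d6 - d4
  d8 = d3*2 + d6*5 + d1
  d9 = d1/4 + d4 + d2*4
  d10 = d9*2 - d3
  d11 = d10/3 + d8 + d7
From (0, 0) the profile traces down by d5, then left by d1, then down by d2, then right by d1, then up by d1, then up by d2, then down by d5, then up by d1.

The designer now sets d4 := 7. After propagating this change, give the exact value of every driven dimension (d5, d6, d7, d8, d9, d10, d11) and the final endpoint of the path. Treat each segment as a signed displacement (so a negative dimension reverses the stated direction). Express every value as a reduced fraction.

d5 = -4/3
d6 = 97/15
d7 = -8/15
d8 = 647/15
d9 = 488/15
d10 = 901/15
d11 = 2818/45
endpoint = (0, 64/15)

Apply edit: d4 := 7
  d5 = 5 - d2 = -4/3
  d6 = d1 + d4 + d5 = 97/15
  d7 = d6 - d4 = -8/15
  d8 = d3*2 + d6*5 + d1 = 647/15
  d9 = d1/4 + d4 + d2*4 = 488/15
  d10 = d9*2 - d3 = 901/15
  d11 = d10/3 + d8 + d7 = 2818/45
Walk from origin (0, 0):
  seg 1: down by d5 = -4/3 → (0, 4/3)
  seg 2: left by d1 = 4/5 → (-4/5, 4/3)
  seg 3: down by d2 = 19/3 → (-4/5, -5)
  seg 4: right by d1 = 4/5 → (0, -5)
  seg 5: up by d1 = 4/5 → (0, -21/5)
  seg 6: up by d2 = 19/3 → (0, 32/15)
  seg 7: down by d5 = -4/3 → (0, 52/15)
  seg 8: up by d1 = 4/5 → (0, 64/15)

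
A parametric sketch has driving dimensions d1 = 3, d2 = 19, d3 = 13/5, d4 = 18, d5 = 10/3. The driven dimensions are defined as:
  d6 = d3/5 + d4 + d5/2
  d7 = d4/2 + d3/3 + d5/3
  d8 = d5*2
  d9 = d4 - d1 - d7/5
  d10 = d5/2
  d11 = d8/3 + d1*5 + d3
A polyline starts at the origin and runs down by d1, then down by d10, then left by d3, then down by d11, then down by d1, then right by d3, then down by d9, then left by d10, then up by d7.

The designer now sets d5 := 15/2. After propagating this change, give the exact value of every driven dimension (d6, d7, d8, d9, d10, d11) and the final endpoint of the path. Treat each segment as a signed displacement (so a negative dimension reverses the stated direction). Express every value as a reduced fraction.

Apply edit: d5 := 15/2
  d6 = d3/5 + d4 + d5/2 = 2227/100
  d7 = d4/2 + d3/3 + d5/3 = 371/30
  d8 = d5*2 = 15
  d9 = d4 - d1 - d7/5 = 1879/150
  d10 = d5/2 = 15/4
  d11 = d8/3 + d1*5 + d3 = 113/5
Walk from origin (0, 0):
  seg 1: down by d1 = 3 → (0, -3)
  seg 2: down by d10 = 15/4 → (0, -27/4)
  seg 3: left by d3 = 13/5 → (-13/5, -27/4)
  seg 4: down by d11 = 113/5 → (-13/5, -587/20)
  seg 5: down by d1 = 3 → (-13/5, -647/20)
  seg 6: right by d3 = 13/5 → (0, -647/20)
  seg 7: down by d9 = 1879/150 → (0, -13463/300)
  seg 8: left by d10 = 15/4 → (-15/4, -13463/300)
  seg 9: up by d7 = 371/30 → (-15/4, -3251/100)

d6 = 2227/100
d7 = 371/30
d8 = 15
d9 = 1879/150
d10 = 15/4
d11 = 113/5
endpoint = (-15/4, -3251/100)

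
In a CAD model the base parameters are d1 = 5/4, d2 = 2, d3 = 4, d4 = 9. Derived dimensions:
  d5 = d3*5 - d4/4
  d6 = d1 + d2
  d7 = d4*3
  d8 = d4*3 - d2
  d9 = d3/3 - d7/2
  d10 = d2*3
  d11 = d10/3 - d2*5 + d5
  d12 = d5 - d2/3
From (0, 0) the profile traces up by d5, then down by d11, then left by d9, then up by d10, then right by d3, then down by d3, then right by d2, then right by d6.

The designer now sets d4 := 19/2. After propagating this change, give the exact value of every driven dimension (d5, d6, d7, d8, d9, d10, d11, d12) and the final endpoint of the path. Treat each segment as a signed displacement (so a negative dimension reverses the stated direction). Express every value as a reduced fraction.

d5 = 141/8
d6 = 13/4
d7 = 57/2
d8 = 53/2
d9 = -155/12
d10 = 6
d11 = 77/8
d12 = 407/24
endpoint = (133/6, 10)

Apply edit: d4 := 19/2
  d5 = d3*5 - d4/4 = 141/8
  d6 = d1 + d2 = 13/4
  d7 = d4*3 = 57/2
  d8 = d4*3 - d2 = 53/2
  d9 = d3/3 - d7/2 = -155/12
  d10 = d2*3 = 6
  d11 = d10/3 - d2*5 + d5 = 77/8
  d12 = d5 - d2/3 = 407/24
Walk from origin (0, 0):
  seg 1: up by d5 = 141/8 → (0, 141/8)
  seg 2: down by d11 = 77/8 → (0, 8)
  seg 3: left by d9 = -155/12 → (155/12, 8)
  seg 4: up by d10 = 6 → (155/12, 14)
  seg 5: right by d3 = 4 → (203/12, 14)
  seg 6: down by d3 = 4 → (203/12, 10)
  seg 7: right by d2 = 2 → (227/12, 10)
  seg 8: right by d6 = 13/4 → (133/6, 10)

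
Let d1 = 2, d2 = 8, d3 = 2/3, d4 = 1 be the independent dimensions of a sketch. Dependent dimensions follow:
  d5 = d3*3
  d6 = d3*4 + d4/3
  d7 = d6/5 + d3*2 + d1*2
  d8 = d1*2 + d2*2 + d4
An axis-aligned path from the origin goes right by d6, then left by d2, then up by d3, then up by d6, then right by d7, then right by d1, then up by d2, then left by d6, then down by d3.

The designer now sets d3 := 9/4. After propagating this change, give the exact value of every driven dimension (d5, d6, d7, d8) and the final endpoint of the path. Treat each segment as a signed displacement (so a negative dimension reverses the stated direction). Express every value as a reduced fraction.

Apply edit: d3 := 9/4
  d5 = d3*3 = 27/4
  d6 = d3*4 + d4/3 = 28/3
  d7 = d6/5 + d3*2 + d1*2 = 311/30
  d8 = d1*2 + d2*2 + d4 = 21
Walk from origin (0, 0):
  seg 1: right by d6 = 28/3 → (28/3, 0)
  seg 2: left by d2 = 8 → (4/3, 0)
  seg 3: up by d3 = 9/4 → (4/3, 9/4)
  seg 4: up by d6 = 28/3 → (4/3, 139/12)
  seg 5: right by d7 = 311/30 → (117/10, 139/12)
  seg 6: right by d1 = 2 → (137/10, 139/12)
  seg 7: up by d2 = 8 → (137/10, 235/12)
  seg 8: left by d6 = 28/3 → (131/30, 235/12)
  seg 9: down by d3 = 9/4 → (131/30, 52/3)

d5 = 27/4
d6 = 28/3
d7 = 311/30
d8 = 21
endpoint = (131/30, 52/3)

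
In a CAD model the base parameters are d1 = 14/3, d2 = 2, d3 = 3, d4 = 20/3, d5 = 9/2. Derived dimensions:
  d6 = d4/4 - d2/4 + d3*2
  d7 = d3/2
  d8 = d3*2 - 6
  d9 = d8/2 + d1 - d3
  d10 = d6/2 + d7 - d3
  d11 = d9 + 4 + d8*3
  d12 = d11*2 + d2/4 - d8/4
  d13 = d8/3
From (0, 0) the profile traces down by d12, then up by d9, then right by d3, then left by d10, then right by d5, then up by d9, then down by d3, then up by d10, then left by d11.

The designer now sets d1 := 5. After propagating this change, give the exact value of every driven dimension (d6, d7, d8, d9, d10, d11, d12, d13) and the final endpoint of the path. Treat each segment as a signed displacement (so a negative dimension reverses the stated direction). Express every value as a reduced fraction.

Apply edit: d1 := 5
  d6 = d4/4 - d2/4 + d3*2 = 43/6
  d7 = d3/2 = 3/2
  d8 = d3*2 - 6 = 0
  d9 = d8/2 + d1 - d3 = 2
  d10 = d6/2 + d7 - d3 = 25/12
  d11 = d9 + 4 + d8*3 = 6
  d12 = d11*2 + d2/4 - d8/4 = 25/2
  d13 = d8/3 = 0
Walk from origin (0, 0):
  seg 1: down by d12 = 25/2 → (0, -25/2)
  seg 2: up by d9 = 2 → (0, -21/2)
  seg 3: right by d3 = 3 → (3, -21/2)
  seg 4: left by d10 = 25/12 → (11/12, -21/2)
  seg 5: right by d5 = 9/2 → (65/12, -21/2)
  seg 6: up by d9 = 2 → (65/12, -17/2)
  seg 7: down by d3 = 3 → (65/12, -23/2)
  seg 8: up by d10 = 25/12 → (65/12, -113/12)
  seg 9: left by d11 = 6 → (-7/12, -113/12)

d6 = 43/6
d7 = 3/2
d8 = 0
d9 = 2
d10 = 25/12
d11 = 6
d12 = 25/2
d13 = 0
endpoint = (-7/12, -113/12)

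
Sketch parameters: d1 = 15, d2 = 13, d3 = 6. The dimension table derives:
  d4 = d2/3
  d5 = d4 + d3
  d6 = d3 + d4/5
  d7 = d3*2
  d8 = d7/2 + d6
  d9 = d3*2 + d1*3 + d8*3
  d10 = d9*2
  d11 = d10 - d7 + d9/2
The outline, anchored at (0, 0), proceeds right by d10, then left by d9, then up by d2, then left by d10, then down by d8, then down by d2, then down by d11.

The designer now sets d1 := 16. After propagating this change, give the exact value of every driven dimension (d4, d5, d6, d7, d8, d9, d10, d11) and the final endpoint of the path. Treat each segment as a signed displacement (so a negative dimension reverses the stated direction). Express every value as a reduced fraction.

d4 = 13/3
d5 = 31/3
d6 = 103/15
d7 = 12
d8 = 193/15
d9 = 493/5
d10 = 986/5
d11 = 469/2
endpoint = (-493/5, -7421/30)

Apply edit: d1 := 16
  d4 = d2/3 = 13/3
  d5 = d4 + d3 = 31/3
  d6 = d3 + d4/5 = 103/15
  d7 = d3*2 = 12
  d8 = d7/2 + d6 = 193/15
  d9 = d3*2 + d1*3 + d8*3 = 493/5
  d10 = d9*2 = 986/5
  d11 = d10 - d7 + d9/2 = 469/2
Walk from origin (0, 0):
  seg 1: right by d10 = 986/5 → (986/5, 0)
  seg 2: left by d9 = 493/5 → (493/5, 0)
  seg 3: up by d2 = 13 → (493/5, 13)
  seg 4: left by d10 = 986/5 → (-493/5, 13)
  seg 5: down by d8 = 193/15 → (-493/5, 2/15)
  seg 6: down by d2 = 13 → (-493/5, -193/15)
  seg 7: down by d11 = 469/2 → (-493/5, -7421/30)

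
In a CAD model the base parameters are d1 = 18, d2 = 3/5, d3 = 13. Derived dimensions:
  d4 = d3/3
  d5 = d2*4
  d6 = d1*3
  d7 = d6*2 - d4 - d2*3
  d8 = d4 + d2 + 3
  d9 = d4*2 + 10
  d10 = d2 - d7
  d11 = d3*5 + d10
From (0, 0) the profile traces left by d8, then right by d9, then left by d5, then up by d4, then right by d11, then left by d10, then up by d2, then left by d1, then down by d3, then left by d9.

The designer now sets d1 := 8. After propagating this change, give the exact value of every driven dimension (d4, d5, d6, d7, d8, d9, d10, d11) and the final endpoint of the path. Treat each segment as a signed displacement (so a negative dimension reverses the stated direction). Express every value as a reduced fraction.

d4 = 13/3
d5 = 12/5
d6 = 24
d7 = 628/15
d8 = 119/15
d9 = 56/3
d10 = -619/15
d11 = 356/15
endpoint = (140/3, -121/15)

Apply edit: d1 := 8
  d4 = d3/3 = 13/3
  d5 = d2*4 = 12/5
  d6 = d1*3 = 24
  d7 = d6*2 - d4 - d2*3 = 628/15
  d8 = d4 + d2 + 3 = 119/15
  d9 = d4*2 + 10 = 56/3
  d10 = d2 - d7 = -619/15
  d11 = d3*5 + d10 = 356/15
Walk from origin (0, 0):
  seg 1: left by d8 = 119/15 → (-119/15, 0)
  seg 2: right by d9 = 56/3 → (161/15, 0)
  seg 3: left by d5 = 12/5 → (25/3, 0)
  seg 4: up by d4 = 13/3 → (25/3, 13/3)
  seg 5: right by d11 = 356/15 → (481/15, 13/3)
  seg 6: left by d10 = -619/15 → (220/3, 13/3)
  seg 7: up by d2 = 3/5 → (220/3, 74/15)
  seg 8: left by d1 = 8 → (196/3, 74/15)
  seg 9: down by d3 = 13 → (196/3, -121/15)
  seg 10: left by d9 = 56/3 → (140/3, -121/15)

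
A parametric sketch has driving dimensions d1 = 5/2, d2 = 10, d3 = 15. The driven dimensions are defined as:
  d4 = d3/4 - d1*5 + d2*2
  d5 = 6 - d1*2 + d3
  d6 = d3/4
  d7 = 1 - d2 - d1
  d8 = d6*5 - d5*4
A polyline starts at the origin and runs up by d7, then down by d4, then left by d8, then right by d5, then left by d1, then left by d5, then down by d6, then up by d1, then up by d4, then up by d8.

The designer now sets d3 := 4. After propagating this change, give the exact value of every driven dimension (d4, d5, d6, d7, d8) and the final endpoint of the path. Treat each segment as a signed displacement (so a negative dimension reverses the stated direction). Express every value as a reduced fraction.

d4 = 17/2
d5 = 5
d6 = 1
d7 = -23/2
d8 = -15
endpoint = (25/2, -25)

Apply edit: d3 := 4
  d4 = d3/4 - d1*5 + d2*2 = 17/2
  d5 = 6 - d1*2 + d3 = 5
  d6 = d3/4 = 1
  d7 = 1 - d2 - d1 = -23/2
  d8 = d6*5 - d5*4 = -15
Walk from origin (0, 0):
  seg 1: up by d7 = -23/2 → (0, -23/2)
  seg 2: down by d4 = 17/2 → (0, -20)
  seg 3: left by d8 = -15 → (15, -20)
  seg 4: right by d5 = 5 → (20, -20)
  seg 5: left by d1 = 5/2 → (35/2, -20)
  seg 6: left by d5 = 5 → (25/2, -20)
  seg 7: down by d6 = 1 → (25/2, -21)
  seg 8: up by d1 = 5/2 → (25/2, -37/2)
  seg 9: up by d4 = 17/2 → (25/2, -10)
  seg 10: up by d8 = -15 → (25/2, -25)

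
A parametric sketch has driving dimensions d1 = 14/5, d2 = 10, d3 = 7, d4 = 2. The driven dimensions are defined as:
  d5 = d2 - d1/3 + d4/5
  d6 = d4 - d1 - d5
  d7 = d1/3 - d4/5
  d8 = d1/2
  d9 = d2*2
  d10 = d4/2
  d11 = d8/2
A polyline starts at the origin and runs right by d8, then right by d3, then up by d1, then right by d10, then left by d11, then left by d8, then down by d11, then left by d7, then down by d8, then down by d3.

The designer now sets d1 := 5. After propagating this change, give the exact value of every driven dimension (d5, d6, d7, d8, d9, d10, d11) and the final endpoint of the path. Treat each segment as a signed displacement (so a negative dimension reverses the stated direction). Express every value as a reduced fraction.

Apply edit: d1 := 5
  d5 = d2 - d1/3 + d4/5 = 131/15
  d6 = d4 - d1 - d5 = -176/15
  d7 = d1/3 - d4/5 = 19/15
  d8 = d1/2 = 5/2
  d9 = d2*2 = 20
  d10 = d4/2 = 1
  d11 = d8/2 = 5/4
Walk from origin (0, 0):
  seg 1: right by d8 = 5/2 → (5/2, 0)
  seg 2: right by d3 = 7 → (19/2, 0)
  seg 3: up by d1 = 5 → (19/2, 5)
  seg 4: right by d10 = 1 → (21/2, 5)
  seg 5: left by d11 = 5/4 → (37/4, 5)
  seg 6: left by d8 = 5/2 → (27/4, 5)
  seg 7: down by d11 = 5/4 → (27/4, 15/4)
  seg 8: left by d7 = 19/15 → (329/60, 15/4)
  seg 9: down by d8 = 5/2 → (329/60, 5/4)
  seg 10: down by d3 = 7 → (329/60, -23/4)

d5 = 131/15
d6 = -176/15
d7 = 19/15
d8 = 5/2
d9 = 20
d10 = 1
d11 = 5/4
endpoint = (329/60, -23/4)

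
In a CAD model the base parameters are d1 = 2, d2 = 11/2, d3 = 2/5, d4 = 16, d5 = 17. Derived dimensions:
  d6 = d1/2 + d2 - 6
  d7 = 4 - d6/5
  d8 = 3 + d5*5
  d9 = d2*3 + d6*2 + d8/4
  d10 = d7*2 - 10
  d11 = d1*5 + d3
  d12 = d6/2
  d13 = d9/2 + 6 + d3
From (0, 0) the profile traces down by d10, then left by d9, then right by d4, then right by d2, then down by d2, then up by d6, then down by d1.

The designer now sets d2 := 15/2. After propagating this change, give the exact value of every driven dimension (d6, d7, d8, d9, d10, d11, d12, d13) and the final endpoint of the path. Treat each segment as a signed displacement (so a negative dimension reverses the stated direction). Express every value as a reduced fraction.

d6 = 5/2
d7 = 7/2
d8 = 88
d9 = 99/2
d10 = -3
d11 = 52/5
d12 = 5/4
d13 = 623/20
endpoint = (-26, -4)

Apply edit: d2 := 15/2
  d6 = d1/2 + d2 - 6 = 5/2
  d7 = 4 - d6/5 = 7/2
  d8 = 3 + d5*5 = 88
  d9 = d2*3 + d6*2 + d8/4 = 99/2
  d10 = d7*2 - 10 = -3
  d11 = d1*5 + d3 = 52/5
  d12 = d6/2 = 5/4
  d13 = d9/2 + 6 + d3 = 623/20
Walk from origin (0, 0):
  seg 1: down by d10 = -3 → (0, 3)
  seg 2: left by d9 = 99/2 → (-99/2, 3)
  seg 3: right by d4 = 16 → (-67/2, 3)
  seg 4: right by d2 = 15/2 → (-26, 3)
  seg 5: down by d2 = 15/2 → (-26, -9/2)
  seg 6: up by d6 = 5/2 → (-26, -2)
  seg 7: down by d1 = 2 → (-26, -4)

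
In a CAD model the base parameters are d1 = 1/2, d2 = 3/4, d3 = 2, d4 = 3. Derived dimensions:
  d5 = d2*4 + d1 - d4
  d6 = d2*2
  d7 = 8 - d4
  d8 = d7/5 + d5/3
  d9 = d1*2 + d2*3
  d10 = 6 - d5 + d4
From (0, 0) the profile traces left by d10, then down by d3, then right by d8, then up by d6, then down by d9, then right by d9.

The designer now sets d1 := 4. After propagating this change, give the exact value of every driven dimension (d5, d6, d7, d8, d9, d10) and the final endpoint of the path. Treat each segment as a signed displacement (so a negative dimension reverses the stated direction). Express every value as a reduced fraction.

d5 = 4
d6 = 3/2
d7 = 5
d8 = 7/3
d9 = 41/4
d10 = 5
endpoint = (91/12, -43/4)

Apply edit: d1 := 4
  d5 = d2*4 + d1 - d4 = 4
  d6 = d2*2 = 3/2
  d7 = 8 - d4 = 5
  d8 = d7/5 + d5/3 = 7/3
  d9 = d1*2 + d2*3 = 41/4
  d10 = 6 - d5 + d4 = 5
Walk from origin (0, 0):
  seg 1: left by d10 = 5 → (-5, 0)
  seg 2: down by d3 = 2 → (-5, -2)
  seg 3: right by d8 = 7/3 → (-8/3, -2)
  seg 4: up by d6 = 3/2 → (-8/3, -1/2)
  seg 5: down by d9 = 41/4 → (-8/3, -43/4)
  seg 6: right by d9 = 41/4 → (91/12, -43/4)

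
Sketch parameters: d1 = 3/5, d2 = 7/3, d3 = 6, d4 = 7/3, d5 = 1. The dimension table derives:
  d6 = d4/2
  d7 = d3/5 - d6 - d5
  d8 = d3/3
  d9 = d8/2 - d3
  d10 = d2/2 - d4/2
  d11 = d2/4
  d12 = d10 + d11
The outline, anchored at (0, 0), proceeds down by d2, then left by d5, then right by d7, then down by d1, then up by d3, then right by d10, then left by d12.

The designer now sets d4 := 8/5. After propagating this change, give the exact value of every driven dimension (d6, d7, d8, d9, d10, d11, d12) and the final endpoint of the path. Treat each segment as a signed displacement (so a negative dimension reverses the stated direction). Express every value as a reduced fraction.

Apply edit: d4 := 8/5
  d6 = d4/2 = 4/5
  d7 = d3/5 - d6 - d5 = -3/5
  d8 = d3/3 = 2
  d9 = d8/2 - d3 = -5
  d10 = d2/2 - d4/2 = 11/30
  d11 = d2/4 = 7/12
  d12 = d10 + d11 = 19/20
Walk from origin (0, 0):
  seg 1: down by d2 = 7/3 → (0, -7/3)
  seg 2: left by d5 = 1 → (-1, -7/3)
  seg 3: right by d7 = -3/5 → (-8/5, -7/3)
  seg 4: down by d1 = 3/5 → (-8/5, -44/15)
  seg 5: up by d3 = 6 → (-8/5, 46/15)
  seg 6: right by d10 = 11/30 → (-37/30, 46/15)
  seg 7: left by d12 = 19/20 → (-131/60, 46/15)

d6 = 4/5
d7 = -3/5
d8 = 2
d9 = -5
d10 = 11/30
d11 = 7/12
d12 = 19/20
endpoint = (-131/60, 46/15)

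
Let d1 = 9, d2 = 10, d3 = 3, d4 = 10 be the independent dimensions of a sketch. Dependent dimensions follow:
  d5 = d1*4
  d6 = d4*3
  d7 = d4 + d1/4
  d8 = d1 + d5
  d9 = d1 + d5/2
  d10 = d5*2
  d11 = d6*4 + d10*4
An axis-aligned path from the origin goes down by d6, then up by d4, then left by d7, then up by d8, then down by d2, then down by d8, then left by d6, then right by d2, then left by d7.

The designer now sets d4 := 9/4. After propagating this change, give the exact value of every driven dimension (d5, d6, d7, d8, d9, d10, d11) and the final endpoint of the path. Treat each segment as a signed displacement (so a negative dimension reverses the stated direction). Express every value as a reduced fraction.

Apply edit: d4 := 9/4
  d5 = d1*4 = 36
  d6 = d4*3 = 27/4
  d7 = d4 + d1/4 = 9/2
  d8 = d1 + d5 = 45
  d9 = d1 + d5/2 = 27
  d10 = d5*2 = 72
  d11 = d6*4 + d10*4 = 315
Walk from origin (0, 0):
  seg 1: down by d6 = 27/4 → (0, -27/4)
  seg 2: up by d4 = 9/4 → (0, -9/2)
  seg 3: left by d7 = 9/2 → (-9/2, -9/2)
  seg 4: up by d8 = 45 → (-9/2, 81/2)
  seg 5: down by d2 = 10 → (-9/2, 61/2)
  seg 6: down by d8 = 45 → (-9/2, -29/2)
  seg 7: left by d6 = 27/4 → (-45/4, -29/2)
  seg 8: right by d2 = 10 → (-5/4, -29/2)
  seg 9: left by d7 = 9/2 → (-23/4, -29/2)

d5 = 36
d6 = 27/4
d7 = 9/2
d8 = 45
d9 = 27
d10 = 72
d11 = 315
endpoint = (-23/4, -29/2)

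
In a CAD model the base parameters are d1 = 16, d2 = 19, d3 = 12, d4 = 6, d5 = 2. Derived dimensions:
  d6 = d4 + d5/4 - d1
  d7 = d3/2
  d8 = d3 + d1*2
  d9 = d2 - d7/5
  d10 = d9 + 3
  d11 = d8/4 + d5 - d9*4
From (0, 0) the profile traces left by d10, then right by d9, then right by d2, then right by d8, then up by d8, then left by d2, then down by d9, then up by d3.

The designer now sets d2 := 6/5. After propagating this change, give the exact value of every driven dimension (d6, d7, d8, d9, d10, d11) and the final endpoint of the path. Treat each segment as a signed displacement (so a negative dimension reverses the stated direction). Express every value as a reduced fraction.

Apply edit: d2 := 6/5
  d6 = d4 + d5/4 - d1 = -19/2
  d7 = d3/2 = 6
  d8 = d3 + d1*2 = 44
  d9 = d2 - d7/5 = 0
  d10 = d9 + 3 = 3
  d11 = d8/4 + d5 - d9*4 = 13
Walk from origin (0, 0):
  seg 1: left by d10 = 3 → (-3, 0)
  seg 2: right by d9 = 0 → (-3, 0)
  seg 3: right by d2 = 6/5 → (-9/5, 0)
  seg 4: right by d8 = 44 → (211/5, 0)
  seg 5: up by d8 = 44 → (211/5, 44)
  seg 6: left by d2 = 6/5 → (41, 44)
  seg 7: down by d9 = 0 → (41, 44)
  seg 8: up by d3 = 12 → (41, 56)

d6 = -19/2
d7 = 6
d8 = 44
d9 = 0
d10 = 3
d11 = 13
endpoint = (41, 56)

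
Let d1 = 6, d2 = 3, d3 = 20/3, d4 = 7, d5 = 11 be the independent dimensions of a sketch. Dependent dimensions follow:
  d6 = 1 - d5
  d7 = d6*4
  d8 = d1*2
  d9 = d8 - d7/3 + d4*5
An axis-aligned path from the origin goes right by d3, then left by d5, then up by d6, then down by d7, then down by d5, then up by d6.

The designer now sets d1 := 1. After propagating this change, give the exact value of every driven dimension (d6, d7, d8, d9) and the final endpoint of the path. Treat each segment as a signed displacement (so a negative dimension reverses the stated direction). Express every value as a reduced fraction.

Apply edit: d1 := 1
  d6 = 1 - d5 = -10
  d7 = d6*4 = -40
  d8 = d1*2 = 2
  d9 = d8 - d7/3 + d4*5 = 151/3
Walk from origin (0, 0):
  seg 1: right by d3 = 20/3 → (20/3, 0)
  seg 2: left by d5 = 11 → (-13/3, 0)
  seg 3: up by d6 = -10 → (-13/3, -10)
  seg 4: down by d7 = -40 → (-13/3, 30)
  seg 5: down by d5 = 11 → (-13/3, 19)
  seg 6: up by d6 = -10 → (-13/3, 9)

d6 = -10
d7 = -40
d8 = 2
d9 = 151/3
endpoint = (-13/3, 9)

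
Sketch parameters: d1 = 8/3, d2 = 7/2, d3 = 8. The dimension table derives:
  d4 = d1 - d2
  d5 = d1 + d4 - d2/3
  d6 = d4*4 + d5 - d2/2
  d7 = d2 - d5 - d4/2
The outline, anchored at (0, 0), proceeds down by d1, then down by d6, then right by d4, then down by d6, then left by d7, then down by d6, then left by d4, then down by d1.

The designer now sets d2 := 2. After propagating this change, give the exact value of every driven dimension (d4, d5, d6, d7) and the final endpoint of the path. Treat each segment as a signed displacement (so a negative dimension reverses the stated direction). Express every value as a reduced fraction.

Apply edit: d2 := 2
  d4 = d1 - d2 = 2/3
  d5 = d1 + d4 - d2/3 = 8/3
  d6 = d4*4 + d5 - d2/2 = 13/3
  d7 = d2 - d5 - d4/2 = -1
Walk from origin (0, 0):
  seg 1: down by d1 = 8/3 → (0, -8/3)
  seg 2: down by d6 = 13/3 → (0, -7)
  seg 3: right by d4 = 2/3 → (2/3, -7)
  seg 4: down by d6 = 13/3 → (2/3, -34/3)
  seg 5: left by d7 = -1 → (5/3, -34/3)
  seg 6: down by d6 = 13/3 → (5/3, -47/3)
  seg 7: left by d4 = 2/3 → (1, -47/3)
  seg 8: down by d1 = 8/3 → (1, -55/3)

d4 = 2/3
d5 = 8/3
d6 = 13/3
d7 = -1
endpoint = (1, -55/3)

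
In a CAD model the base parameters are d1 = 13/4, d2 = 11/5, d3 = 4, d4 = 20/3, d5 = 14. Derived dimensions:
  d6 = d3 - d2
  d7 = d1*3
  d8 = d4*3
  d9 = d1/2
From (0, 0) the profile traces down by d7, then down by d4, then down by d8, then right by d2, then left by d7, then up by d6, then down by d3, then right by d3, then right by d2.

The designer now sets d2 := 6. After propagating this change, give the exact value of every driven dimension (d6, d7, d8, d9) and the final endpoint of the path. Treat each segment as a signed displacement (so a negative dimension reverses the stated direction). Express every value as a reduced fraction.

Apply edit: d2 := 6
  d6 = d3 - d2 = -2
  d7 = d1*3 = 39/4
  d8 = d4*3 = 20
  d9 = d1/2 = 13/8
Walk from origin (0, 0):
  seg 1: down by d7 = 39/4 → (0, -39/4)
  seg 2: down by d4 = 20/3 → (0, -197/12)
  seg 3: down by d8 = 20 → (0, -437/12)
  seg 4: right by d2 = 6 → (6, -437/12)
  seg 5: left by d7 = 39/4 → (-15/4, -437/12)
  seg 6: up by d6 = -2 → (-15/4, -461/12)
  seg 7: down by d3 = 4 → (-15/4, -509/12)
  seg 8: right by d3 = 4 → (1/4, -509/12)
  seg 9: right by d2 = 6 → (25/4, -509/12)

d6 = -2
d7 = 39/4
d8 = 20
d9 = 13/8
endpoint = (25/4, -509/12)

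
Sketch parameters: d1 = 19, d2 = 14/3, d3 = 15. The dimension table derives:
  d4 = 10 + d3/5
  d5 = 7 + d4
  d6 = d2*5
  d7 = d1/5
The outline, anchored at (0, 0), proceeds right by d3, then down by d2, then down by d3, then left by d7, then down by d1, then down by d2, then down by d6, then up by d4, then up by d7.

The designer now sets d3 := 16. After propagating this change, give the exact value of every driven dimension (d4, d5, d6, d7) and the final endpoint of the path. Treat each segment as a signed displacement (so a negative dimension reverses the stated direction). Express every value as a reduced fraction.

Apply edit: d3 := 16
  d4 = 10 + d3/5 = 66/5
  d5 = 7 + d4 = 101/5
  d6 = d2*5 = 70/3
  d7 = d1/5 = 19/5
Walk from origin (0, 0):
  seg 1: right by d3 = 16 → (16, 0)
  seg 2: down by d2 = 14/3 → (16, -14/3)
  seg 3: down by d3 = 16 → (16, -62/3)
  seg 4: left by d7 = 19/5 → (61/5, -62/3)
  seg 5: down by d1 = 19 → (61/5, -119/3)
  seg 6: down by d2 = 14/3 → (61/5, -133/3)
  seg 7: down by d6 = 70/3 → (61/5, -203/3)
  seg 8: up by d4 = 66/5 → (61/5, -817/15)
  seg 9: up by d7 = 19/5 → (61/5, -152/3)

d4 = 66/5
d5 = 101/5
d6 = 70/3
d7 = 19/5
endpoint = (61/5, -152/3)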